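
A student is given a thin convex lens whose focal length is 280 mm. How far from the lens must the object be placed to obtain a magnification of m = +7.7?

m = −d_i/d_o ⇒ d_i = −m·d_o.
1/f = 1/d_o + 1/d_i = 1/d_o − 1/(m·d_o) = (1 − 1/m)/d_o, so d_o = f(1 − 1/m) = (280.0)(1 − 1/(+7.7)) = 244 mm.

244 mm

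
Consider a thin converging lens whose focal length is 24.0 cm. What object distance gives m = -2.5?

33.6 cm

m = −d_i/d_o ⇒ d_i = −m·d_o.
1/f = 1/d_o + 1/d_i = 1/d_o − 1/(m·d_o) = (1 − 1/m)/d_o, so d_o = f(1 − 1/m) = (24.00)(1 − 1/(-2.5)) = 33.6 cm.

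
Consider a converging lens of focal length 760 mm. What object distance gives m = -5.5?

898 mm

m = −d_i/d_o ⇒ d_i = −m·d_o.
1/f = 1/d_o + 1/d_i = 1/d_o − 1/(m·d_o) = (1 − 1/m)/d_o, so d_o = f(1 − 1/m) = (760.0)(1 − 1/(-5.5)) = 898 mm.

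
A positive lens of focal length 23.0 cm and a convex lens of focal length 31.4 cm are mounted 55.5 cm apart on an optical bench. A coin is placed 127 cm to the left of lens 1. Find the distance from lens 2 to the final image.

216 cm

Lens 1: 1/d_i1 = 1/f₁ − 1/d_o1 = 1/(23.0) − 1/(127) = 0.03560, so d_i1 = 28.09 cm.
The intermediate image is 28.09 cm to the right of lens 1, which is 55.5 − (28.09) = 27.41 cm to the left of lens 2, so d_o2 = +27.41 cm.
Lens 2: 1/d_i2 = 1/f₂ − 1/d_o2 = 1/(31.4) − 1/(27.41) = -0.004636, so d_i2 = -216 cm.
The final image is virtual, 216 cm to the left of lens 2 (overall magnification ≈ -1.7).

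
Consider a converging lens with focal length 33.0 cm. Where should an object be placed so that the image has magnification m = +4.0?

m = −d_i/d_o ⇒ d_i = −m·d_o.
1/f = 1/d_o + 1/d_i = 1/d_o − 1/(m·d_o) = (1 − 1/m)/d_o, so d_o = f(1 − 1/m) = (33.00)(1 − 1/(+4.0)) = 24.8 cm.

24.8 cm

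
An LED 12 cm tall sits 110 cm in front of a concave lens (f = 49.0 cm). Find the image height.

3.70 cm

For a concave lens, f = -49.0 cm.
1/d_i = 1/f − 1/d_o = 1/(-49.00) − 1/(110) = -0.02950, so d_i = -33.90 cm.
m = −d_i/d_o = +0.3082.
|h_i| = |m|·h_o = 0.3082 × 12 = 3.70 cm. The image is virtual, upright and reduced, on the same side as the object.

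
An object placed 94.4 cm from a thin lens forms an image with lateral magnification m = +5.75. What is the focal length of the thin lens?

f = 114 cm (converging)

m = −d_i/d_o ⇒ d_i = −m·d_o = −(+5.75)·(94.4) = -542.8 cm.
1/f = 1/d_o + 1/d_i = 1/(94.4) + 1/(-542.8) = 0.008751, so f = 114 cm.
Since f is positive, the thin lens is converging.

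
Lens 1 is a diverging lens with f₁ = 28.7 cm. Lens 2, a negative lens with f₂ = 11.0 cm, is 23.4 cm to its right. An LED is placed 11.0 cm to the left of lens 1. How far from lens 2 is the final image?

8.14 cm

Lens 1 is diverging, so f₁ = −28.7 cm.
Lens 1: 1/d_i1 = 1/f₁ − 1/d_o1 = 1/(-28.7) − 1/(11.0) = -0.1258, so d_i1 = -7.952 cm.
The intermediate image is 7.952 cm to the left of lens 1 (virtual), which is 23.4 − (-7.952) = 31.35 cm to the left of lens 2, so d_o2 = +31.35 cm.
Lens 2 is diverging, so f₂ = −11.0 cm.
Lens 2: 1/d_i2 = 1/f₂ − 1/d_o2 = 1/(-11.0) − 1/(31.35) = -0.1228, so d_i2 = -8.14 cm.
The final image is virtual, 8.14 cm to the left of lens 2 (overall magnification ≈ 0.19).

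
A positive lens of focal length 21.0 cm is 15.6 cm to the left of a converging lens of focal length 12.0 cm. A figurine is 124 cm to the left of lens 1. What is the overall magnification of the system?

Lens 1: 1/d_i1 = 1/(21.0) − 1/(124) = 0.03955, so d_i1 = 25.28 cm; m₁ = −d_i1/d_o1 = -0.2039.
d_o2 = 15.6 − (25.28) = -9.680 cm (virtual object).
Lens 2: 1/d_i2 = 1/(12.0) − 1/(-9.680) = 0.1866, so d_i2 = 5.358 cm; m₂ = −d_i2/d_o2 = +0.5535.
m = m₁·m₂ = (-0.2039)(+0.5535) = -0.113.

m = -0.113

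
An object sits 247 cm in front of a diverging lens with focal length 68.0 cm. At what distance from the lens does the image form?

For a diverging lens, f = -68.0 cm.
Lens equation: 1/q = 1/f − 1/p = 1/(-68.00) − 1/(247) = -0.01471 − 0.004049 = -0.01875, so q = -53.3 cm.
The image is virtual, upright and reduced, on the same side as the object.

53.3 cm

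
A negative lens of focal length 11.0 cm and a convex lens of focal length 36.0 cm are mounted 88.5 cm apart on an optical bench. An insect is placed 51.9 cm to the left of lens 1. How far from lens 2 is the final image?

Lens 1 is diverging, so f₁ = −11.0 cm.
Lens 1: 1/d_i1 = 1/f₁ − 1/d_o1 = 1/(-11.0) − 1/(51.9) = -0.1102, so d_i1 = -9.076 cm.
The intermediate image is 9.076 cm to the left of lens 1 (virtual), which is 88.5 − (-9.076) = 97.58 cm to the left of lens 2, so d_o2 = +97.58 cm.
Lens 2: 1/d_i2 = 1/f₂ − 1/d_o2 = 1/(36.0) − 1/(97.58) = 0.01753, so d_i2 = 57.0 cm.
The final image is real, 57.0 cm to the right of lens 2 (overall magnification ≈ -0.10).

57.0 cm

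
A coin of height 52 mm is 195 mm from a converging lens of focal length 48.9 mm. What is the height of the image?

1/d_i = 1/f − 1/d_o = 1/(48.90) − 1/(195) = 0.01532, so d_i = 65.27 mm.
m = −d_i/d_o = -0.3347.
|h_i| = |m|·h_o = 0.3347 × 52 = 17.4 mm. The image is real, inverted and reduced, on the far side of the lens.

17.4 mm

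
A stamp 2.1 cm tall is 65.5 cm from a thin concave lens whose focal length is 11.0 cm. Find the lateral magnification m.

m = +0.144

For a concave lens, f = -11.0 cm.
1/d_i = 1/f − 1/d_o = 1/(-11.00) − 1/(65.5) = -0.1062, so d_i = -9.418 cm.
m = −d_i/d_o = −(-9.418)/(65.5) = +0.144.
The image is virtual, upright and reduced, on the same side as the object.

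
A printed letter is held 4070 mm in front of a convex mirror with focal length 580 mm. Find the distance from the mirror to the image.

For a convex mirror, f = -580 mm.
Mirror equation: 1/q = 1/f − 1/p = 1/(-580.0) − 1/(4070) = -0.001724 − 0.0002457 = -0.001970, so q = -508 mm.
The image is virtual, upright and reduced, behind the mirror.

508 mm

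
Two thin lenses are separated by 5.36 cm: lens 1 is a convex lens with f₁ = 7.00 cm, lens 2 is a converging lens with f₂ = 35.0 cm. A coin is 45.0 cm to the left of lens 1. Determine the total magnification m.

Lens 1: 1/d_i1 = 1/(7.00) − 1/(45.0) = 0.1206, so d_i1 = 8.289 cm; m₁ = −d_i1/d_o1 = -0.1842.
d_o2 = 5.36 − (8.289) = -2.929 cm (virtual object).
Lens 2: 1/d_i2 = 1/(35.0) − 1/(-2.929) = 0.3700, so d_i2 = 2.703 cm; m₂ = −d_i2/d_o2 = +0.9228.
m = m₁·m₂ = (-0.1842)(+0.9228) = -0.170.

m = -0.170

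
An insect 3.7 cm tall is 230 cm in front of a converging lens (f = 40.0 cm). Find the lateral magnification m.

m = -0.211

1/d_i = 1/f − 1/d_o = 1/(40.00) − 1/(230) = 0.02065, so d_i = 48.42 cm.
m = −d_i/d_o = −(48.42)/(230) = -0.211.
The image is real, inverted and reduced, on the far side of the lens.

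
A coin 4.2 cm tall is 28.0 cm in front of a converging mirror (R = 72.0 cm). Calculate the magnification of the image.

f = R/2 = 72.0/2 = 36.00 cm.
1/d_i = 1/f − 1/d_o = 1/(36.00) − 1/(28.0) = -0.007937, so d_i = -126.0 cm.
m = −d_i/d_o = −(-126.0)/(28.0) = +4.50.
The image is virtual, upright and enlarged, behind the mirror.

m = +4.50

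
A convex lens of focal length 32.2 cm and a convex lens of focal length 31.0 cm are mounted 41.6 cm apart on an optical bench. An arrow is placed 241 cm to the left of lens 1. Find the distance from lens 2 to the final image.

Lens 1: 1/d_i1 = 1/f₁ − 1/d_o1 = 1/(32.2) − 1/(241) = 0.02691, so d_i1 = 37.17 cm.
The intermediate image is 37.17 cm to the right of lens 1, which is 41.6 − (37.17) = 4.430 cm to the left of lens 2, so d_o2 = +4.430 cm.
Lens 2: 1/d_i2 = 1/f₂ − 1/d_o2 = 1/(31.0) − 1/(4.430) = -0.1935, so d_i2 = -5.17 cm.
The final image is virtual, 5.17 cm to the left of lens 2 (overall magnification ≈ -0.18).

5.17 cm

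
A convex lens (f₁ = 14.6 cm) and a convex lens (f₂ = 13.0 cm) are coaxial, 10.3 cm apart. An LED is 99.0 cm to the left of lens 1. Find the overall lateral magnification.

Lens 1: 1/d_i1 = 1/(14.6) − 1/(99.0) = 0.05839, so d_i1 = 17.13 cm; m₁ = −d_i1/d_o1 = -0.1730.
d_o2 = 10.3 − (17.13) = -6.830 cm (virtual object).
Lens 2: 1/d_i2 = 1/(13.0) − 1/(-6.830) = 0.2233, so d_i2 = 4.478 cm; m₂ = −d_i2/d_o2 = +0.6556.
m = m₁·m₂ = (-0.1730)(+0.6556) = -0.113.

m = -0.113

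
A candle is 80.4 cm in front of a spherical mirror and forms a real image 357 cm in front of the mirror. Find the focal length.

f = 65.6 cm (concave)

Real image ⇒ d_i = +357 cm.
1/f = 1/d_o + 1/d_i = 1/(80.4) + 1/(357) = 0.01524, so f = 65.6 cm.
Since f is positive, the spherical mirror is concave.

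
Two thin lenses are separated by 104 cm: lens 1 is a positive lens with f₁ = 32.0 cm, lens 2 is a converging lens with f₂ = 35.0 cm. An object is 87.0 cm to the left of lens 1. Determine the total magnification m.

Lens 1: 1/d_i1 = 1/(32.0) − 1/(87.0) = 0.01976, so d_i1 = 50.62 cm; m₁ = −d_i1/d_o1 = -0.5818.
d_o2 = 104 − (50.62) = 53.38 cm.
Lens 2: 1/d_i2 = 1/(35.0) − 1/(53.38) = 0.009838, so d_i2 = 101.6 cm; m₂ = −d_i2/d_o2 = -1.904.
m = m₁·m₂ = (-0.5818)(-1.904) = +1.11.

m = +1.11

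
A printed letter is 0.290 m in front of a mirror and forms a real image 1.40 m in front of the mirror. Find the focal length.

f = 0.240 m (concave)

Real image ⇒ d_i = +1.40 m.
1/f = 1/d_o + 1/d_i = 1/(0.290) + 1/(1.40) = 4.163, so f = 0.240 m.
Since f is positive, the mirror is concave.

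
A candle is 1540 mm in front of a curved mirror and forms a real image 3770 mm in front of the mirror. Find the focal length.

Real image ⇒ d_i = +3770 mm.
1/f = 1/d_o + 1/d_i = 1/(1540) + 1/(3770) = 0.0009146, so f = 1090 mm.
Since f is positive, the curved mirror is concave.

f = 1090 mm (concave)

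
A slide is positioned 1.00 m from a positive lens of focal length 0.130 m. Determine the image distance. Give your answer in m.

Thin-lens equation: 1/q = 1/f − 1/p = 1/(0.1300) − 1/(1.00) = 7.692 − 1.000 = 6.692, so q = 0.149 m.
The image is real, inverted and reduced, on the far side of the lens.

0.149 m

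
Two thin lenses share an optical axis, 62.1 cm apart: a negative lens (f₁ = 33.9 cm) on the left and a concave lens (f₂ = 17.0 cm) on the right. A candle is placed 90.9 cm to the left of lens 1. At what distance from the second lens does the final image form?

Lens 1 is diverging, so f₁ = −33.9 cm.
Lens 1: 1/d_i1 = 1/f₁ − 1/d_o1 = 1/(-33.9) − 1/(90.9) = -0.04050, so d_i1 = -24.69 cm.
The intermediate image is 24.69 cm to the left of lens 1 (virtual), which is 62.1 − (-24.69) = 86.79 cm to the left of lens 2, so d_o2 = +86.79 cm.
Lens 2 is diverging, so f₂ = −17.0 cm.
Lens 2: 1/d_i2 = 1/f₂ − 1/d_o2 = 1/(-17.0) − 1/(86.79) = -0.07035, so d_i2 = -14.2 cm.
The final image is virtual, 14.2 cm to the left of lens 2 (overall magnification ≈ 0.044).

14.2 cm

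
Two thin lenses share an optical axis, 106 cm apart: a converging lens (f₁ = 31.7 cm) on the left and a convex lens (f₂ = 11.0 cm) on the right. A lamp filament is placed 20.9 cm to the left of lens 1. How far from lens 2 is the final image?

11.8 cm

Lens 1: 1/d_i1 = 1/f₁ − 1/d_o1 = 1/(31.7) − 1/(20.9) = -0.01630, so d_i1 = -61.35 cm.
The intermediate image is 61.35 cm to the left of lens 1 (virtual), which is 106 − (-61.35) = 167.3 cm to the left of lens 2, so d_o2 = +167.3 cm.
Lens 2: 1/d_i2 = 1/f₂ − 1/d_o2 = 1/(11.0) − 1/(167.3) = 0.08493, so d_i2 = 11.8 cm.
The final image is real, 11.8 cm to the right of lens 2 (overall magnification ≈ -0.21).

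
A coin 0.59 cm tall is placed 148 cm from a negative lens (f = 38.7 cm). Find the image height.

0.122 cm

For a negative lens, f = -38.7 cm.
1/d_i = 1/f − 1/d_o = 1/(-38.70) − 1/(148) = -0.03260, so d_i = -30.68 cm.
m = −d_i/d_o = +0.2073.
|h_i| = |m|·h_o = 0.2073 × 0.59 = 0.122 cm. The image is virtual, upright and reduced, on the same side as the object.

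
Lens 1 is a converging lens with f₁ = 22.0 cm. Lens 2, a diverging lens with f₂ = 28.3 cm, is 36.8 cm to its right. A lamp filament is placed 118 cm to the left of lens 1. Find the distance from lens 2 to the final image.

7.26 cm

Lens 1: 1/d_i1 = 1/f₁ − 1/d_o1 = 1/(22.0) − 1/(118) = 0.03698, so d_i1 = 27.04 cm.
The intermediate image is 27.04 cm to the right of lens 1, which is 36.8 − (27.04) = 9.760 cm to the left of lens 2, so d_o2 = +9.760 cm.
Lens 2 is diverging, so f₂ = −28.3 cm.
Lens 2: 1/d_i2 = 1/f₂ − 1/d_o2 = 1/(-28.3) − 1/(9.760) = -0.1378, so d_i2 = -7.26 cm.
The final image is virtual, 7.26 cm to the left of lens 2 (overall magnification ≈ -0.17).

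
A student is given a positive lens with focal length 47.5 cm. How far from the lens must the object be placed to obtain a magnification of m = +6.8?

m = −d_i/d_o ⇒ d_i = −m·d_o.
1/f = 1/d_o + 1/d_i = 1/d_o − 1/(m·d_o) = (1 − 1/m)/d_o, so d_o = f(1 − 1/m) = (47.50)(1 − 1/(+6.8)) = 40.5 cm.

40.5 cm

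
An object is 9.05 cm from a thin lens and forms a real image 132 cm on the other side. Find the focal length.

Real image ⇒ d_i = +132 cm.
1/f = 1/d_o + 1/d_i = 1/(9.05) + 1/(132) = 0.1181, so f = 8.47 cm.
Since f is positive, the thin lens is converging.

f = 8.47 cm (converging)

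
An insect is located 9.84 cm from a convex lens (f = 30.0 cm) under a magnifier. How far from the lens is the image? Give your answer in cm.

Thin-lens equation: 1/v = 1/f − 1/u = 1/(30.00) − 1/(9.84) = 0.03333 − 0.1016 = -0.06829, so v = -14.6 cm.
The image is virtual, upright and enlarged, on the same side as the object.

14.6 cm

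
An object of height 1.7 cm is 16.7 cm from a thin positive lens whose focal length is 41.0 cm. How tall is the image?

2.87 cm

1/d_i = 1/f − 1/d_o = 1/(41.00) − 1/(16.7) = -0.03549, so d_i = -28.18 cm.
m = −d_i/d_o = +1.687.
|h_i| = |m|·h_o = 1.687 × 1.7 = 2.87 cm. The image is virtual, upright and enlarged, on the same side as the object.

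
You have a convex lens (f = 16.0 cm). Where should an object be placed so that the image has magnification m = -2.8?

m = −d_i/d_o ⇒ d_i = −m·d_o.
1/f = 1/d_o + 1/d_i = 1/d_o − 1/(m·d_o) = (1 − 1/m)/d_o, so d_o = f(1 − 1/m) = (16.00)(1 − 1/(-2.8)) = 21.7 cm.

21.7 cm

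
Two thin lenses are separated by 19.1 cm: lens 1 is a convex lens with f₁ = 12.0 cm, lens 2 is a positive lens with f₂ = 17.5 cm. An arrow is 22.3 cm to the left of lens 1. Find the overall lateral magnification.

m = -0.836

Lens 1: 1/d_i1 = 1/(12.0) − 1/(22.3) = 0.03849, so d_i1 = 25.98 cm; m₁ = −d_i1/d_o1 = -1.165.
d_o2 = 19.1 − (25.98) = -6.880 cm (virtual object).
Lens 2: 1/d_i2 = 1/(17.5) − 1/(-6.880) = 0.2025, so d_i2 = 4.938 cm; m₂ = −d_i2/d_o2 = +0.7178.
m = m₁·m₂ = (-1.165)(+0.7178) = -0.836.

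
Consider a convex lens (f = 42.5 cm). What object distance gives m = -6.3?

m = −d_i/d_o ⇒ d_i = −m·d_o.
1/f = 1/d_o + 1/d_i = 1/d_o − 1/(m·d_o) = (1 − 1/m)/d_o, so d_o = f(1 − 1/m) = (42.50)(1 − 1/(-6.3)) = 49.2 cm.

49.2 cm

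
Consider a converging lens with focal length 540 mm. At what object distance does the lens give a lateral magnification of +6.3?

454 mm

m = −d_i/d_o ⇒ d_i = −m·d_o.
1/f = 1/d_o + 1/d_i = 1/d_o − 1/(m·d_o) = (1 − 1/m)/d_o, so d_o = f(1 − 1/m) = (540.0)(1 − 1/(+6.3)) = 454 mm.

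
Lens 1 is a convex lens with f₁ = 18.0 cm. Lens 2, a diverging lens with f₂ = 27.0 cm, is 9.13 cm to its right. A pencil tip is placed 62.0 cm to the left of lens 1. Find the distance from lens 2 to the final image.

40.7 cm

Lens 1: 1/d_i1 = 1/f₁ − 1/d_o1 = 1/(18.0) − 1/(62.0) = 0.03943, so d_i1 = 25.36 cm.
The intermediate image is 25.36 cm to the right of lens 1, which lies 16.23 cm to the right of lens 2 — a virtual object — so d_o2 = −16.23 cm.
Lens 2 is diverging, so f₂ = −27.0 cm.
Lens 2: 1/d_i2 = 1/f₂ − 1/d_o2 = 1/(-27.0) − 1/(-16.23) = 0.02458, so d_i2 = 40.7 cm.
The final image is real, 40.7 cm to the right of lens 2 (overall magnification ≈ -1.0).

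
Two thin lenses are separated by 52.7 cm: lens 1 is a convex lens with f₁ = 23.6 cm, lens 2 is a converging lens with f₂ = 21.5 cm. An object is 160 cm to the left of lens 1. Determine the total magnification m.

Lens 1: 1/d_i1 = 1/(23.6) − 1/(160) = 0.03612, so d_i1 = 27.68 cm; m₁ = −d_i1/d_o1 = -0.1730.
d_o2 = 52.7 − (27.68) = 25.02 cm.
Lens 2: 1/d_i2 = 1/(21.5) − 1/(25.02) = 0.006544, so d_i2 = 152.8 cm; m₂ = −d_i2/d_o2 = -6.108.
m = m₁·m₂ = (-0.1730)(-6.108) = +1.06.

m = +1.06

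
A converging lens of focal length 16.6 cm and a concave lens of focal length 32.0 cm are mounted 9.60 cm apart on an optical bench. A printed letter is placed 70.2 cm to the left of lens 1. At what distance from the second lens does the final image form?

19.6 cm

Lens 1: 1/d_i1 = 1/f₁ − 1/d_o1 = 1/(16.6) − 1/(70.2) = 0.04600, so d_i1 = 21.74 cm.
The intermediate image is 21.74 cm to the right of lens 1, which lies 12.14 cm to the right of lens 2 — a virtual object — so d_o2 = −12.14 cm.
Lens 2 is diverging, so f₂ = −32.0 cm.
Lens 2: 1/d_i2 = 1/f₂ − 1/d_o2 = 1/(-32.0) − 1/(-12.14) = 0.05112, so d_i2 = 19.6 cm.
The final image is real, 19.6 cm to the right of lens 2 (overall magnification ≈ -0.50).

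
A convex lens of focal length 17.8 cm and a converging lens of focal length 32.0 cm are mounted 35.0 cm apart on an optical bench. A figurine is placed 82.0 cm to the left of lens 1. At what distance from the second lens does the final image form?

Lens 1: 1/d_i1 = 1/f₁ − 1/d_o1 = 1/(17.8) − 1/(82.0) = 0.04398, so d_i1 = 22.74 cm.
The intermediate image is 22.74 cm to the right of lens 1, which is 35.0 − (22.74) = 12.26 cm to the left of lens 2, so d_o2 = +12.26 cm.
Lens 2: 1/d_i2 = 1/f₂ − 1/d_o2 = 1/(32.0) − 1/(12.26) = -0.05032, so d_i2 = -19.9 cm.
The final image is virtual, 19.9 cm to the left of lens 2 (overall magnification ≈ -0.45).

19.9 cm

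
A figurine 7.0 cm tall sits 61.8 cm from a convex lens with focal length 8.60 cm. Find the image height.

1.13 cm

1/d_i = 1/f − 1/d_o = 1/(8.600) − 1/(61.8) = 0.1001, so d_i = 9.990 cm.
m = −d_i/d_o = -0.1617.
|h_i| = |m|·h_o = 0.1617 × 7.0 = 1.13 cm. The image is real, inverted and reduced, on the far side of the lens.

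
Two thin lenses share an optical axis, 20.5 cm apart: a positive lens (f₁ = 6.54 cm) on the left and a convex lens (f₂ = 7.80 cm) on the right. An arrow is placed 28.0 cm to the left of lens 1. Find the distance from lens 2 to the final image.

Lens 1: 1/d_i1 = 1/f₁ − 1/d_o1 = 1/(6.54) − 1/(28.0) = 0.1172, so d_i1 = 8.533 cm.
The intermediate image is 8.533 cm to the right of lens 1, which is 20.5 − (8.533) = 11.97 cm to the left of lens 2, so d_o2 = +11.97 cm.
Lens 2: 1/d_i2 = 1/f₂ − 1/d_o2 = 1/(7.80) − 1/(11.97) = 0.04466, so d_i2 = 22.4 cm.
The final image is real, 22.4 cm to the right of lens 2 (overall magnification ≈ 0.57).

22.4 cm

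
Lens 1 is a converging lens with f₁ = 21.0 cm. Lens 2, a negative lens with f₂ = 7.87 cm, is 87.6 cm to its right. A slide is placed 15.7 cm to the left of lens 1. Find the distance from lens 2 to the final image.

7.48 cm

Lens 1: 1/d_i1 = 1/f₁ − 1/d_o1 = 1/(21.0) − 1/(15.7) = -0.01608, so d_i1 = -62.21 cm.
The intermediate image is 62.21 cm to the left of lens 1 (virtual), which is 87.6 − (-62.21) = 149.8 cm to the left of lens 2, so d_o2 = +149.8 cm.
Lens 2 is diverging, so f₂ = −7.87 cm.
Lens 2: 1/d_i2 = 1/f₂ − 1/d_o2 = 1/(-7.87) − 1/(149.8) = -0.1337, so d_i2 = -7.48 cm.
The final image is virtual, 7.48 cm to the left of lens 2 (overall magnification ≈ 0.20).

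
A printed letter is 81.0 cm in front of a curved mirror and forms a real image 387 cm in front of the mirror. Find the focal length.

Real image ⇒ d_i = +387 cm.
1/f = 1/d_o + 1/d_i = 1/(81.0) + 1/(387) = 0.01493, so f = 67.0 cm.
Since f is positive, the curved mirror is concave.

f = 67.0 cm (concave)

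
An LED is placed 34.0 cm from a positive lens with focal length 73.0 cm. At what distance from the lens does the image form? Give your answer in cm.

63.6 cm

Thin-lens equation: 1/q = 1/f − 1/p = 1/(73.00) − 1/(34.0) = 0.01370 − 0.02941 = -0.01571, so q = -63.6 cm.
The image is virtual, upright and enlarged, on the same side as the object.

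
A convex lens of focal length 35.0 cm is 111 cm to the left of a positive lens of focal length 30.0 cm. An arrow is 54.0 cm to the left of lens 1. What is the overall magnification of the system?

Lens 1: 1/d_i1 = 1/(35.0) − 1/(54.0) = 0.01005, so d_i1 = 99.47 cm; m₁ = −d_i1/d_o1 = -1.842.
d_o2 = 111 − (99.47) = 11.53 cm.
Lens 2: 1/d_i2 = 1/(30.0) − 1/(11.53) = -0.05340, so d_i2 = -18.73 cm; m₂ = −d_i2/d_o2 = +1.624.
m = m₁·m₂ = (-1.842)(+1.624) = -2.99.

m = -2.99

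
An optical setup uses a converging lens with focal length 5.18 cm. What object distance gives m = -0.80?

m = −d_i/d_o ⇒ d_i = −m·d_o.
1/f = 1/d_o + 1/d_i = 1/d_o − 1/(m·d_o) = (1 − 1/m)/d_o, so d_o = f(1 − 1/m) = (5.180)(1 − 1/(-0.80)) = 11.7 cm.

11.7 cm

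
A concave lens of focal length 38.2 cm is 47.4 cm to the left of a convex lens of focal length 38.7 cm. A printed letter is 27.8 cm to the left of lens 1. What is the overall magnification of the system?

m = -0.904

f₁ = −38.2 cm (diverging).
Lens 1: 1/d_i1 = 1/(-38.2) − 1/(27.8) = -0.06215, so d_i1 = -16.09 cm; m₁ = −d_i1/d_o1 = +0.5788.
d_o2 = 47.4 − (-16.09) = 63.49 cm.
Lens 2: 1/d_i2 = 1/(38.7) − 1/(63.49) = 0.01009, so d_i2 = 99.12 cm; m₂ = −d_i2/d_o2 = -1.561.
m = m₁·m₂ = (+0.5788)(-1.561) = -0.904.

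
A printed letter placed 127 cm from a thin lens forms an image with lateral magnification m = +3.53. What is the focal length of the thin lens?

f = 177 cm (converging)

m = −d_i/d_o ⇒ d_i = −m·d_o = −(+3.53)·(127) = -448.3 cm.
1/f = 1/d_o + 1/d_i = 1/(127) + 1/(-448.3) = 0.005643, so f = 177 cm.
Since f is positive, the thin lens is converging.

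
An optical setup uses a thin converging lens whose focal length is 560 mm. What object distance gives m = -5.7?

m = −d_i/d_o ⇒ d_i = −m·d_o.
1/f = 1/d_o + 1/d_i = 1/d_o − 1/(m·d_o) = (1 − 1/m)/d_o, so d_o = f(1 − 1/m) = (560.0)(1 − 1/(-5.7)) = 658 mm.

658 mm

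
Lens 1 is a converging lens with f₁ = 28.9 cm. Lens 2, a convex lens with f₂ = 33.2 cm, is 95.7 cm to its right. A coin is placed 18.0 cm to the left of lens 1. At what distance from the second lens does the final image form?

Lens 1: 1/d_i1 = 1/f₁ − 1/d_o1 = 1/(28.9) − 1/(18.0) = -0.02095, so d_i1 = -47.72 cm.
The intermediate image is 47.72 cm to the left of lens 1 (virtual), which is 95.7 − (-47.72) = 143.4 cm to the left of lens 2, so d_o2 = +143.4 cm.
Lens 2: 1/d_i2 = 1/f₂ − 1/d_o2 = 1/(33.2) − 1/(143.4) = 0.02315, so d_i2 = 43.2 cm.
The final image is real, 43.2 cm to the right of lens 2 (overall magnification ≈ -0.80).

43.2 cm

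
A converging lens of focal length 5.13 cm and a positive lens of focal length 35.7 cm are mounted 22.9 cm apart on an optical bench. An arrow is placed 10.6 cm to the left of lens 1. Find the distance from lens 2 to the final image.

20.3 cm

Lens 1: 1/d_i1 = 1/f₁ − 1/d_o1 = 1/(5.13) − 1/(10.6) = 0.1006, so d_i1 = 9.941 cm.
The intermediate image is 9.941 cm to the right of lens 1, which is 22.9 − (9.941) = 12.96 cm to the left of lens 2, so d_o2 = +12.96 cm.
Lens 2: 1/d_i2 = 1/f₂ − 1/d_o2 = 1/(35.7) − 1/(12.96) = -0.04915, so d_i2 = -20.3 cm.
The final image is virtual, 20.3 cm to the left of lens 2 (overall magnification ≈ -1.5).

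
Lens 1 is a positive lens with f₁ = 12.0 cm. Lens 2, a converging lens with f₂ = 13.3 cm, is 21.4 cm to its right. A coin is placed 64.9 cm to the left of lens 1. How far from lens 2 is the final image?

Lens 1: 1/d_i1 = 1/f₁ − 1/d_o1 = 1/(12.0) − 1/(64.9) = 0.06793, so d_i1 = 14.72 cm.
The intermediate image is 14.72 cm to the right of lens 1, which is 21.4 − (14.72) = 6.680 cm to the left of lens 2, so d_o2 = +6.680 cm.
Lens 2: 1/d_i2 = 1/f₂ − 1/d_o2 = 1/(13.3) − 1/(6.680) = -0.07451, so d_i2 = -13.4 cm.
The final image is virtual, 13.4 cm to the left of lens 2 (overall magnification ≈ -0.46).

13.4 cm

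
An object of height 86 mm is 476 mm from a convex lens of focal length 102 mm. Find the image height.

1/d_i = 1/f − 1/d_o = 1/(102.0) − 1/(476) = 0.007703, so d_i = 129.8 mm.
m = −d_i/d_o = -0.2727.
|h_i| = |m|·h_o = 0.2727 × 86 = 23.5 mm. The image is real, inverted and reduced, on the far side of the lens.

23.5 mm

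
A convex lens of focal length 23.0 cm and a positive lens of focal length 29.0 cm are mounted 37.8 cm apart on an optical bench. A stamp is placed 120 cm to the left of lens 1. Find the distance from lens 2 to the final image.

Lens 1: 1/d_i1 = 1/f₁ − 1/d_o1 = 1/(23.0) − 1/(120) = 0.03514, so d_i1 = 28.45 cm.
The intermediate image is 28.45 cm to the right of lens 1, which is 37.8 − (28.45) = 9.350 cm to the left of lens 2, so d_o2 = +9.350 cm.
Lens 2: 1/d_i2 = 1/f₂ − 1/d_o2 = 1/(29.0) − 1/(9.350) = -0.07247, so d_i2 = -13.8 cm.
The final image is virtual, 13.8 cm to the left of lens 2 (overall magnification ≈ -0.35).

13.8 cm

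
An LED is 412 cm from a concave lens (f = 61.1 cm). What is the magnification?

m = +0.129

For a concave lens, f = -61.1 cm.
1/d_i = 1/f − 1/d_o = 1/(-61.10) − 1/(412) = -0.01879, so d_i = -53.21 cm.
m = −d_i/d_o = −(-53.21)/(412) = +0.129.
The image is virtual, upright and reduced, on the same side as the object.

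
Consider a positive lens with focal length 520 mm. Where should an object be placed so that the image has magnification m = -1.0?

m = −d_i/d_o ⇒ d_i = −m·d_o.
1/f = 1/d_o + 1/d_i = 1/d_o − 1/(m·d_o) = (1 − 1/m)/d_o, so d_o = f(1 − 1/m) = (520.0)(1 − 1/(-1.0)) = 1040 mm.

1040 mm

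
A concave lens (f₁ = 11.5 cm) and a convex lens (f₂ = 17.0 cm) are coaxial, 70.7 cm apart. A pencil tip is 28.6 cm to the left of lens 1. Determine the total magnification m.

f₁ = −11.5 cm (diverging).
Lens 1: 1/d_i1 = 1/(-11.5) − 1/(28.6) = -0.1219, so d_i1 = -8.202 cm; m₁ = −d_i1/d_o1 = +0.2868.
d_o2 = 70.7 − (-8.202) = 78.90 cm.
Lens 2: 1/d_i2 = 1/(17.0) − 1/(78.90) = 0.04615, so d_i2 = 21.67 cm; m₂ = −d_i2/d_o2 = -0.2746.
m = m₁·m₂ = (+0.2868)(-0.2746) = -0.0788.

m = -0.0788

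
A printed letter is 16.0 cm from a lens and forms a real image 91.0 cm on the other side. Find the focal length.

Real image ⇒ d_i = +91.0 cm.
1/f = 1/d_o + 1/d_i = 1/(16.0) + 1/(91.0) = 0.07349, so f = 13.6 cm.
Since f is positive, the lens is converging.

f = 13.6 cm (converging)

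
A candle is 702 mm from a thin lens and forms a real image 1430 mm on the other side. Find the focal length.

f = 471 mm (converging)

Real image ⇒ d_i = +1430 mm.
1/f = 1/d_o + 1/d_i = 1/(702) + 1/(1430) = 0.002124, so f = 471 mm.
Since f is positive, the thin lens is converging.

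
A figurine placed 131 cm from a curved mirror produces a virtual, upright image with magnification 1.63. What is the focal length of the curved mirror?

f = 339 cm (concave)

m = −d_i/d_o ⇒ d_i = −m·d_o = −(+1.63)·(131) = -213.5 cm.
1/f = 1/d_o + 1/d_i = 1/(131) + 1/(-213.5) = 0.002950, so f = 339 cm.
Since f is positive, the curved mirror is concave.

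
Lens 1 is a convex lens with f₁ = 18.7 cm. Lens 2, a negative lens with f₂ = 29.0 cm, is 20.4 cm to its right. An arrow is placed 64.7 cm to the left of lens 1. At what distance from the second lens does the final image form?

7.41 cm

Lens 1: 1/d_i1 = 1/f₁ − 1/d_o1 = 1/(18.7) − 1/(64.7) = 0.03802, so d_i1 = 26.30 cm.
The intermediate image is 26.30 cm to the right of lens 1, which lies 5.900 cm to the right of lens 2 — a virtual object — so d_o2 = −5.900 cm.
Lens 2 is diverging, so f₂ = −29.0 cm.
Lens 2: 1/d_i2 = 1/f₂ − 1/d_o2 = 1/(-29.0) − 1/(-5.900) = 0.1350, so d_i2 = 7.41 cm.
The final image is real, 7.41 cm to the right of lens 2 (overall magnification ≈ -0.51).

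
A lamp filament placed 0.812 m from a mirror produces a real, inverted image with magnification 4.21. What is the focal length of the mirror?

f = 0.656 m (concave)

m = −d_i/d_o ⇒ d_i = −m·d_o = −(-4.21)·(0.812) = 3.419 m.
1/f = 1/d_o + 1/d_i = 1/(0.812) + 1/(3.419) = 1.524, so f = 0.656 m.
Since f is positive, the mirror is concave.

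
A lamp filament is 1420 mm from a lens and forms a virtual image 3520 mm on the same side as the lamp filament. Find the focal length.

f = 2380 mm (converging)

Virtual image ⇒ d_i = −3520 mm.
1/f = 1/d_o + 1/d_i = 1/(1420) + 1/(-3520) = 0.0004201, so f = 2380 mm.
Since f is positive, the lens is converging.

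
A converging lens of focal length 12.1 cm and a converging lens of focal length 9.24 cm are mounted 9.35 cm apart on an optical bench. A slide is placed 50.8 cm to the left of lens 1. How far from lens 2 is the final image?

3.83 cm

Lens 1: 1/d_i1 = 1/f₁ − 1/d_o1 = 1/(12.1) − 1/(50.8) = 0.06296, so d_i1 = 15.88 cm.
The intermediate image is 15.88 cm to the right of lens 1, which lies 6.530 cm to the right of lens 2 — a virtual object — so d_o2 = −6.530 cm.
Lens 2: 1/d_i2 = 1/f₂ − 1/d_o2 = 1/(9.24) − 1/(-6.530) = 0.2614, so d_i2 = 3.83 cm.
The final image is real, 3.83 cm to the right of lens 2 (overall magnification ≈ -0.18).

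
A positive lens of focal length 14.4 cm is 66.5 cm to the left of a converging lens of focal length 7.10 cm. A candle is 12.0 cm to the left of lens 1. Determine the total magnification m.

Lens 1: 1/d_i1 = 1/(14.4) − 1/(12.0) = -0.01389, so d_i1 = -72.00 cm; m₁ = −d_i1/d_o1 = +6.000.
d_o2 = 66.5 − (-72.00) = 138.5 cm.
Lens 2: 1/d_i2 = 1/(7.10) − 1/(138.5) = 0.1336, so d_i2 = 7.484 cm; m₂ = −d_i2/d_o2 = -0.05403.
m = m₁·m₂ = (+6.000)(-0.05403) = -0.324.

m = -0.324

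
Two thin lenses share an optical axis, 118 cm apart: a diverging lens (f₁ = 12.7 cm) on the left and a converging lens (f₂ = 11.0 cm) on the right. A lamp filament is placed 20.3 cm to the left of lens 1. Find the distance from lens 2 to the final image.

Lens 1 is diverging, so f₁ = −12.7 cm.
Lens 1: 1/d_i1 = 1/f₁ − 1/d_o1 = 1/(-12.7) − 1/(20.3) = -0.1280, so d_i1 = -7.812 cm.
The intermediate image is 7.812 cm to the left of lens 1 (virtual), which is 118 − (-7.812) = 125.8 cm to the left of lens 2, so d_o2 = +125.8 cm.
Lens 2: 1/d_i2 = 1/f₂ − 1/d_o2 = 1/(11.0) − 1/(125.8) = 0.08296, so d_i2 = 12.1 cm.
The final image is real, 12.1 cm to the right of lens 2 (overall magnification ≈ -0.037).

12.1 cm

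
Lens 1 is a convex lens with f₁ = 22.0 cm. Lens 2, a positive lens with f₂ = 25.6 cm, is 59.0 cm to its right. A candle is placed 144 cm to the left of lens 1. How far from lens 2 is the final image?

114 cm

Lens 1: 1/d_i1 = 1/f₁ − 1/d_o1 = 1/(22.0) − 1/(144) = 0.03851, so d_i1 = 25.97 cm.
The intermediate image is 25.97 cm to the right of lens 1, which is 59.0 − (25.97) = 33.03 cm to the left of lens 2, so d_o2 = +33.03 cm.
Lens 2: 1/d_i2 = 1/f₂ − 1/d_o2 = 1/(25.6) − 1/(33.03) = 0.008787, so d_i2 = 114 cm.
The final image is real, 114 cm to the right of lens 2 (overall magnification ≈ 0.62).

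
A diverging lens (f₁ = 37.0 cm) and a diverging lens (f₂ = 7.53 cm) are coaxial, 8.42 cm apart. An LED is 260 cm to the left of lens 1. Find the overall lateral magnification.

f₁ = −37.0 cm (diverging).
Lens 1: 1/d_i1 = 1/(-37.0) − 1/(260) = -0.03087, so d_i1 = -32.39 cm; m₁ = −d_i1/d_o1 = +0.1246.
d_o2 = 8.42 − (-32.39) = 40.81 cm.
f₂ = −7.53 cm (diverging).
Lens 2: 1/d_i2 = 1/(-7.53) − 1/(40.81) = -0.1573, so d_i2 = -6.357 cm; m₂ = −d_i2/d_o2 = +0.1558.
m = m₁·m₂ = (+0.1246)(+0.1558) = +0.0194.

m = +0.0194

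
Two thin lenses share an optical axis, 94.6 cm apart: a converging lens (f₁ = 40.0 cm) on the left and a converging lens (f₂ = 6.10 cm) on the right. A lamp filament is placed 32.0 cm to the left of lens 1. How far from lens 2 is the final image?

6.25 cm

Lens 1: 1/d_i1 = 1/f₁ − 1/d_o1 = 1/(40.0) − 1/(32.0) = -0.006250, so d_i1 = -160.0 cm.
The intermediate image is 160.0 cm to the left of lens 1 (virtual), which is 94.6 − (-160.0) = 254.6 cm to the left of lens 2, so d_o2 = +254.6 cm.
Lens 2: 1/d_i2 = 1/f₂ − 1/d_o2 = 1/(6.10) − 1/(254.6) = 0.1600, so d_i2 = 6.25 cm.
The final image is real, 6.25 cm to the right of lens 2 (overall magnification ≈ -0.12).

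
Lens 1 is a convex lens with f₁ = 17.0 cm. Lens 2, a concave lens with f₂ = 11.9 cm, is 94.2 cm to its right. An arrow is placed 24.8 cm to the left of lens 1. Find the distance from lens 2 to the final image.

Lens 1: 1/d_i1 = 1/f₁ − 1/d_o1 = 1/(17.0) − 1/(24.8) = 0.01850, so d_i1 = 54.05 cm.
The intermediate image is 54.05 cm to the right of lens 1, which is 94.2 − (54.05) = 40.15 cm to the left of lens 2, so d_o2 = +40.15 cm.
Lens 2 is diverging, so f₂ = −11.9 cm.
Lens 2: 1/d_i2 = 1/f₂ − 1/d_o2 = 1/(-11.9) − 1/(40.15) = -0.1089, so d_i2 = -9.18 cm.
The final image is virtual, 9.18 cm to the left of lens 2 (overall magnification ≈ -0.50).

9.18 cm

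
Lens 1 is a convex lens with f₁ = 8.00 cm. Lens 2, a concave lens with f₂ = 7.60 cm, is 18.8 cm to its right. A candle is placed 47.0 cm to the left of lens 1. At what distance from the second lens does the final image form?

Lens 1: 1/d_i1 = 1/f₁ − 1/d_o1 = 1/(8.00) − 1/(47.0) = 0.1037, so d_i1 = 9.641 cm.
The intermediate image is 9.641 cm to the right of lens 1, which is 18.8 − (9.641) = 9.159 cm to the left of lens 2, so d_o2 = +9.159 cm.
Lens 2 is diverging, so f₂ = −7.60 cm.
Lens 2: 1/d_i2 = 1/f₂ − 1/d_o2 = 1/(-7.60) − 1/(9.159) = -0.2408, so d_i2 = -4.15 cm.
The final image is virtual, 4.15 cm to the left of lens 2 (overall magnification ≈ -0.093).

4.15 cm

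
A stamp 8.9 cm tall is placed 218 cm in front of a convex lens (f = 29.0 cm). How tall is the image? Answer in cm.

1/d_i = 1/f − 1/d_o = 1/(29.00) − 1/(218) = 0.02990, so d_i = 33.45 cm.
m = −d_i/d_o = -0.1534.
|h_i| = |m|·h_o = 0.1534 × 8.9 = 1.37 cm. The image is real, inverted and reduced, on the far side of the lens.

1.37 cm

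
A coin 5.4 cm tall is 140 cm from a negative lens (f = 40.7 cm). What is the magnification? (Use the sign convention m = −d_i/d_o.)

m = +0.225

For a negative lens, f = -40.7 cm.
1/d_i = 1/f − 1/d_o = 1/(-40.70) − 1/(140) = -0.03171, so d_i = -31.53 cm.
m = −d_i/d_o = −(-31.53)/(140) = +0.225.
The image is virtual, upright and reduced, on the same side as the object.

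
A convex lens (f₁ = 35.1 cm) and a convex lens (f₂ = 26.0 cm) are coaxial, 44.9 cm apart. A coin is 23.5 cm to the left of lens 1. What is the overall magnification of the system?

m = -0.874

Lens 1: 1/d_i1 = 1/(35.1) − 1/(23.5) = -0.01406, so d_i1 = -71.11 cm; m₁ = −d_i1/d_o1 = +3.026.
d_o2 = 44.9 − (-71.11) = 116.0 cm.
Lens 2: 1/d_i2 = 1/(26.0) − 1/(116.0) = 0.02984, so d_i2 = 33.51 cm; m₂ = −d_i2/d_o2 = -0.2889.
m = m₁·m₂ = (+3.026)(-0.2889) = -0.874.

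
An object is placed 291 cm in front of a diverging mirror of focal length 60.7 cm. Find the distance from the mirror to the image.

For a diverging mirror, f = -60.7 cm.
Mirror equation: 1/q = 1/f − 1/p = 1/(-60.70) − 1/(291) = -0.01647 − 0.003436 = -0.01991, so q = -50.2 cm.
The image is virtual, upright and reduced, behind the mirror.

50.2 cm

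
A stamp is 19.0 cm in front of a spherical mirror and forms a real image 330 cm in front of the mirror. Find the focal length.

Real image ⇒ d_i = +330 cm.
1/f = 1/d_o + 1/d_i = 1/(19.0) + 1/(330) = 0.05566, so f = 18.0 cm.
Since f is positive, the spherical mirror is concave.

f = 18.0 cm (concave)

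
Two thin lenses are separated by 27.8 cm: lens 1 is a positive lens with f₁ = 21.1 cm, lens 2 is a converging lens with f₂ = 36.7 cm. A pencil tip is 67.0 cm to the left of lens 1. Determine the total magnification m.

m = -0.425

Lens 1: 1/d_i1 = 1/(21.1) − 1/(67.0) = 0.03247, so d_i1 = 30.80 cm; m₁ = −d_i1/d_o1 = -0.4597.
d_o2 = 27.8 − (30.80) = -3.000 cm (virtual object).
Lens 2: 1/d_i2 = 1/(36.7) − 1/(-3.000) = 0.3606, so d_i2 = 2.773 cm; m₂ = −d_i2/d_o2 = +0.9244.
m = m₁·m₂ = (-0.4597)(+0.9244) = -0.425.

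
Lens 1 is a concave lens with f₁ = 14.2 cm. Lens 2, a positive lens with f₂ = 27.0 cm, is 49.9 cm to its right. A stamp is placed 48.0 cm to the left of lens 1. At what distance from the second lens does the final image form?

Lens 1 is diverging, so f₁ = −14.2 cm.
Lens 1: 1/d_i1 = 1/f₁ − 1/d_o1 = 1/(-14.2) − 1/(48.0) = -0.09126, so d_i1 = -10.96 cm.
The intermediate image is 10.96 cm to the left of lens 1 (virtual), which is 49.9 − (-10.96) = 60.86 cm to the left of lens 2, so d_o2 = +60.86 cm.
Lens 2: 1/d_i2 = 1/f₂ − 1/d_o2 = 1/(27.0) − 1/(60.86) = 0.02061, so d_i2 = 48.5 cm.
The final image is real, 48.5 cm to the right of lens 2 (overall magnification ≈ -0.18).

48.5 cm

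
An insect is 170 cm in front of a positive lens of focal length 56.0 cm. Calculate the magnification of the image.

1/d_i = 1/f − 1/d_o = 1/(56.00) − 1/(170) = 0.01197, so d_i = 83.51 cm.
m = −d_i/d_o = −(83.51)/(170) = -0.491.
The image is real, inverted and reduced, on the far side of the lens.

m = -0.491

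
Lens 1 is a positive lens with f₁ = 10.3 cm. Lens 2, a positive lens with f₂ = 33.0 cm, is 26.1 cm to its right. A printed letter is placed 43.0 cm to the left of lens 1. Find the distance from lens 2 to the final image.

Lens 1: 1/d_i1 = 1/f₁ − 1/d_o1 = 1/(10.3) − 1/(43.0) = 0.07383, so d_i1 = 13.54 cm.
The intermediate image is 13.54 cm to the right of lens 1, which is 26.1 − (13.54) = 12.56 cm to the left of lens 2, so d_o2 = +12.56 cm.
Lens 2: 1/d_i2 = 1/f₂ − 1/d_o2 = 1/(33.0) − 1/(12.56) = -0.04931, so d_i2 = -20.3 cm.
The final image is virtual, 20.3 cm to the left of lens 2 (overall magnification ≈ -0.51).

20.3 cm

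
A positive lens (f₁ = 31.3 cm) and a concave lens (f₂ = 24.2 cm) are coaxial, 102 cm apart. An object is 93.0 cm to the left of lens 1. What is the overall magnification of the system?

m = -0.155

Lens 1: 1/d_i1 = 1/(31.3) − 1/(93.0) = 0.02120, so d_i1 = 47.18 cm; m₁ = −d_i1/d_o1 = -0.5073.
d_o2 = 102 − (47.18) = 54.82 cm.
f₂ = −24.2 cm (diverging).
Lens 2: 1/d_i2 = 1/(-24.2) − 1/(54.82) = -0.05956, so d_i2 = -16.79 cm; m₂ = −d_i2/d_o2 = +0.3063.
m = m₁·m₂ = (-0.5073)(+0.3063) = -0.155.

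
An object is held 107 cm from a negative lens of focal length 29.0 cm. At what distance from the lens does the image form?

For a negative lens, f = -29.0 cm.
Lens equation: 1/s_i = 1/f − 1/s_o = 1/(-29.00) − 1/(107) = -0.03448 − 0.009346 = -0.04383, so s_i = -22.8 cm.
The image is virtual, upright and reduced, on the same side as the object.

22.8 cm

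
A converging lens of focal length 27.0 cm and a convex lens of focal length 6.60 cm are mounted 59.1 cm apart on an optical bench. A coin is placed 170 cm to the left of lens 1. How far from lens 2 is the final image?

Lens 1: 1/d_i1 = 1/f₁ − 1/d_o1 = 1/(27.0) − 1/(170) = 0.03115, so d_i1 = 32.10 cm.
The intermediate image is 32.10 cm to the right of lens 1, which is 59.1 − (32.10) = 27.00 cm to the left of lens 2, so d_o2 = +27.00 cm.
Lens 2: 1/d_i2 = 1/f₂ − 1/d_o2 = 1/(6.60) − 1/(27.00) = 0.1145, so d_i2 = 8.74 cm.
The final image is real, 8.74 cm to the right of lens 2 (overall magnification ≈ 0.061).

8.74 cm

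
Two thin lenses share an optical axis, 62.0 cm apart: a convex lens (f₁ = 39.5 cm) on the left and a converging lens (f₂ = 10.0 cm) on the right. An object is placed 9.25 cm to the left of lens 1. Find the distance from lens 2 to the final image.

11.6 cm

Lens 1: 1/d_i1 = 1/f₁ − 1/d_o1 = 1/(39.5) − 1/(9.25) = -0.08279, so d_i1 = -12.08 cm.
The intermediate image is 12.08 cm to the left of lens 1 (virtual), which is 62.0 − (-12.08) = 74.08 cm to the left of lens 2, so d_o2 = +74.08 cm.
Lens 2: 1/d_i2 = 1/f₂ − 1/d_o2 = 1/(10.0) − 1/(74.08) = 0.08650, so d_i2 = 11.6 cm.
The final image is real, 11.6 cm to the right of lens 2 (overall magnification ≈ -0.20).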